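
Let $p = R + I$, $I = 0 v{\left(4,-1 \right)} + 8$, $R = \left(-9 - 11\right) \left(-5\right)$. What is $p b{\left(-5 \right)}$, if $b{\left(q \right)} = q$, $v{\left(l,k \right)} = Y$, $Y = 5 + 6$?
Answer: $-540$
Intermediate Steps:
$Y = 11$
$v{\left(l,k \right)} = 11$
$R = 100$ ($R = \left(-20\right) \left(-5\right) = 100$)
$I = 8$ ($I = 0 \cdot 11 + 8 = 0 + 8 = 8$)
$p = 108$ ($p = 100 + 8 = 108$)
$p b{\left(-5 \right)} = 108 \left(-5\right) = -540$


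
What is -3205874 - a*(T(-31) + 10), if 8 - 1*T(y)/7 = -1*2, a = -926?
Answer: -3131794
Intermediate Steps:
T(y) = 70 (T(y) = 56 - (-7)*2 = 56 - 7*(-2) = 56 + 14 = 70)
-3205874 - a*(T(-31) + 10) = -3205874 - (-926)*(70 + 10) = -3205874 - (-926)*80 = -3205874 - 1*(-74080) = -3205874 + 74080 = -3131794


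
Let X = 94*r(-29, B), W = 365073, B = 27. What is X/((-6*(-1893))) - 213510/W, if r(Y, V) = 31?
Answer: -226870643/691083189 ≈ -0.32828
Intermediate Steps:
X = 2914 (X = 94*31 = 2914)
X/((-6*(-1893))) - 213510/W = 2914/((-6*(-1893))) - 213510/365073 = 2914/11358 - 213510*1/365073 = 2914*(1/11358) - 71170/121691 = 1457/5679 - 71170/121691 = -226870643/691083189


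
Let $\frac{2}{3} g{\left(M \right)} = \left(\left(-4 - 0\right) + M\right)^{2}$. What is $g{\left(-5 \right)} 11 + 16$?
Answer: $\frac{2705}{2} \approx 1352.5$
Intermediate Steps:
$g{\left(M \right)} = \frac{3 \left(-4 + M\right)^{2}}{2}$ ($g{\left(M \right)} = \frac{3 \left(\left(-4 - 0\right) + M\right)^{2}}{2} = \frac{3 \left(\left(-4 + 0\right) + M\right)^{2}}{2} = \frac{3 \left(-4 + M\right)^{2}}{2}$)
$g{\left(-5 \right)} 11 + 16 = \frac{3 \left(-4 - 5\right)^{2}}{2} \cdot 11 + 16 = \frac{3 \left(-9\right)^{2}}{2} \cdot 11 + 16 = \frac{3}{2} \cdot 81 \cdot 11 + 16 = \frac{243}{2} \cdot 11 + 16 = \frac{2673}{2} + 16 = \frac{2705}{2}$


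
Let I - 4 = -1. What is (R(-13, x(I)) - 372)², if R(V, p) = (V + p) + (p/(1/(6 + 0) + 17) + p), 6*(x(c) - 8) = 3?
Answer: 1432849609/10609 ≈ 1.3506e+5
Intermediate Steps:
I = 3 (I = 4 - 1 = 3)
x(c) = 17/2 (x(c) = 8 + (⅙)*3 = 8 + ½ = 17/2)
R(V, p) = V + 212*p/103 (R(V, p) = (V + p) + (p/(1/6 + 17) + p) = (V + p) + (p/(⅙ + 17) + p) = (V + p) + (p/(103/6) + p) = (V + p) + (6*p/103 + p) = (V + p) + 109*p/103 = V + 212*p/103)
(R(-13, x(I)) - 372)² = ((-13 + (212/103)*(17/2)) - 372)² = ((-13 + 1802/103) - 372)² = (463/103 - 372)² = (-37853/103)² = 1432849609/10609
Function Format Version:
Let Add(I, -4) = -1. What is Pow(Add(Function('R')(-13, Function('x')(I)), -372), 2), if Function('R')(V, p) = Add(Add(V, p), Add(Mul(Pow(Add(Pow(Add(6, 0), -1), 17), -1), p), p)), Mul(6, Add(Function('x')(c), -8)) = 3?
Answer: Rational(1432849609, 10609) ≈ 1.3506e+5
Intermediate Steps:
I = 3 (I = Add(4, -1) = 3)
Function('x')(c) = Rational(17, 2) (Function('x')(c) = Add(8, Mul(Rational(1, 6), 3)) = Add(8, Rational(1, 2)) = Rational(17, 2))
Function('R')(V, p) = Add(V, Mul(Rational(212, 103), p)) (Function('R')(V, p) = Add(Add(V, p), Add(Mul(Pow(Add(Pow(6, -1), 17), -1), p), p)) = Add(Add(V, p), Add(Mul(Pow(Add(Rational(1, 6), 17), -1), p), p)) = Add(Add(V, p), Add(Mul(Pow(Rational(103, 6), -1), p), p)) = Add(Add(V, p), Add(Mul(Rational(6, 103), p), p)) = Add(Add(V, p), Mul(Rational(109, 103), p)) = Add(V, Mul(Rational(212, 103), p)))
Pow(Add(Function('R')(-13, Function('x')(I)), -372), 2) = Pow(Add(Add(-13, Mul(Rational(212, 103), Rational(17, 2))), -372), 2) = Pow(Add(Add(-13, Rational(1802, 103)), -372), 2) = Pow(Add(Rational(463, 103), -372), 2) = Pow(Rational(-37853, 103), 2) = Rational(1432849609, 10609)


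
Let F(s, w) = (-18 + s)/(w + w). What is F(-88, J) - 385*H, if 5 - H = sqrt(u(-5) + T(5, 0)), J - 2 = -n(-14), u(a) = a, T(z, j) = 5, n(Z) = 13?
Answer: -21122/11 ≈ -1920.2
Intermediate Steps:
J = -11 (J = 2 - 1*13 = 2 - 13 = -11)
H = 5 (H = 5 - sqrt(-5 + 5) = 5 - sqrt(0) = 5 - 1*0 = 5 + 0 = 5)
F(s, w) = (-18 + s)/(2*w) (F(s, w) = (-18 + s)/((2*w)) = (-18 + s)*(1/(2*w)) = (-18 + s)/(2*w))
F(-88, J) - 385*H = (1/2)*(-18 - 88)/(-11) - 385*5 = (1/2)*(-1/11)*(-106) - 1*1925 = 53/11 - 1925 = -21122/11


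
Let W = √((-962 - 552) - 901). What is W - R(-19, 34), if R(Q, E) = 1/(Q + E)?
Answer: -1/15 + I*√2415 ≈ -0.066667 + 49.143*I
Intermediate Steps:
W = I*√2415 (W = √(-1514 - 901) = √(-2415) = I*√2415 ≈ 49.143*I)
R(Q, E) = 1/(E + Q)
W - R(-19, 34) = I*√2415 - 1/(34 - 19) = I*√2415 - 1/15 = -1/15 + I*√2415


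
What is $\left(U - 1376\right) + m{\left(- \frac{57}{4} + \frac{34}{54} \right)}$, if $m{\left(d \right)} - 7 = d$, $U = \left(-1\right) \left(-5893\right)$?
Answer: $\frac{487121}{108} \approx 4510.4$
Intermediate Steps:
$U = 5893$
$m{\left(d \right)} = 7 + d$
$\left(U - 1376\right) + m{\left(- \frac{57}{4} + \frac{34}{54} \right)} = \left(5893 - 1376\right) + \left(7 + \left(- \frac{57}{4} + \frac{34}{54}\right)\right) = 4517 + \left(7 + \left(\left(-57\right) \frac{1}{4} + 34 \cdot \frac{1}{54}\right)\right) = 4517 + \left(7 + \left(- \frac{57}{4} + \frac{17}{27}\right)\right) = 4517 + \left(7 - \frac{1471}{108}\right) = 4517 - \frac{715}{108} = \frac{487121}{108}$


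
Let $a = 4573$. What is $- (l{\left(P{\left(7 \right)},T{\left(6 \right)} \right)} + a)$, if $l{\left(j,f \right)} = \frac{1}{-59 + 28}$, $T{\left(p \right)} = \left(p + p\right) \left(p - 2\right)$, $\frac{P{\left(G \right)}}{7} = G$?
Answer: $- \frac{141762}{31} \approx -4573.0$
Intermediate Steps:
$P{\left(G \right)} = 7 G$
$T{\left(p \right)} = 2 p \left(-2 + p\right)$
$l{\left(j,f \right)} = - \frac{1}{31}$ ($l{\left(j,f \right)} = \frac{1}{-31} = - \frac{1}{31}$)
$- (l{\left(P{\left(7 \right)},T{\left(6 \right)} \right)} + a) = - (- \frac{1}{31} + 4573) = \left(-1\right) \frac{141762}{31} = - \frac{141762}{31}$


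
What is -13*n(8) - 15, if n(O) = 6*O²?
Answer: -5007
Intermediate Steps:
-13*n(8) - 15 = -78*8² - 15 = -78*64 - 15 = -13*384 - 15 = -4992 - 15 = -5007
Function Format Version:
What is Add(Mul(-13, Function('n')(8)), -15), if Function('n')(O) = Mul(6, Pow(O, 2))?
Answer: -5007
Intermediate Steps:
Add(Mul(-13, Function('n')(8)), -15) = Add(Mul(-13, Mul(6, Pow(8, 2))), -15) = Add(Mul(-13, Mul(6, 64)), -15) = Add(Mul(-13, 384), -15) = Add(-4992, -15) = -5007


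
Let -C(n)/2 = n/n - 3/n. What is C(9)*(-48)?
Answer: 64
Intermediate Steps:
C(n) = -2 + 6/n (C(n) = -2*(n/n - 3/n) = -2*(1 - 3/n) = -2 + 6/n)
C(9)*(-48) = (-2 + 6/9)*(-48) = (-2 + 6*(⅑))*(-48) = (-2 + ⅔)*(-48) = -4/3*(-48) = 64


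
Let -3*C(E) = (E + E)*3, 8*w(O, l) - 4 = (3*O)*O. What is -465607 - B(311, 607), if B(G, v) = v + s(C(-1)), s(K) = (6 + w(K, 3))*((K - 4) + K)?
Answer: -466214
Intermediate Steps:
w(O, l) = ½ + 3*O²/8 (w(O, l) = ½ + ((3*O)*O)/8 = ½ + (3*O²)/8 = ½ + 3*O²/8)
C(E) = -2*E (C(E) = -(E + E)*3/3 = -2*E*3/3 = -2*E)
s(K) = (-4 + 2*K)*(13/2 + 3*K²/8) (s(K) = (6 + (½ + 3*K²/8))*((K - 4) + K) = (13/2 + 3*K²/8)*((-4 + K) + K) = (13/2 + 3*K²/8)*(-4 + 2*K) = (-4 + 2*K)*(13/2 + 3*K²/8))
B(G, v) = v (B(G, v) = v + (-26 + 13*(-2*(-1)) - 3*(-2*(-1))²/2 + 3*(-2*(-1))³/4) = v + (-26 + 13*2 - 3/2*2² + (¾)*2³) = v + (-26 + 26 - 3/2*4 + (¾)*8) = v + (-26 + 26 - 6 + 6) = v + 0 = v)
-465607 - B(311, 607) = -465607 - 1*607 = -465607 - 607 = -466214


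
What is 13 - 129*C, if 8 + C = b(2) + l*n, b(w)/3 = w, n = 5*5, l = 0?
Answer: 271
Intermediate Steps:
n = 25
b(w) = 3*w
C = -2 (C = -8 + (3*2 + 0*25) = -8 + (6 + 0) = -8 + 6 = -2)
13 - 129*C = 13 - 129*(-2) = 13 + 258 = 271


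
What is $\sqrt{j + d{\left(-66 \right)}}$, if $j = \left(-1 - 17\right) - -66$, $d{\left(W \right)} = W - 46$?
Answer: $8 i \approx 8.0 i$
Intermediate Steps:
$d{\left(W \right)} = -46 + W$
$j = 48$ ($j = -18 + 66 = 48$)
$\sqrt{j + d{\left(-66 \right)}} = \sqrt{48 - 112} = \sqrt{-64} = 8 i$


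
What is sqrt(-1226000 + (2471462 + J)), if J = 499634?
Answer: 2*sqrt(436274) ≈ 1321.0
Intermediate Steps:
sqrt(-1226000 + (2471462 + J)) = sqrt(-1226000 + (2471462 + 499634)) = sqrt(-1226000 + 2971096) = sqrt(1745096) = 2*sqrt(436274)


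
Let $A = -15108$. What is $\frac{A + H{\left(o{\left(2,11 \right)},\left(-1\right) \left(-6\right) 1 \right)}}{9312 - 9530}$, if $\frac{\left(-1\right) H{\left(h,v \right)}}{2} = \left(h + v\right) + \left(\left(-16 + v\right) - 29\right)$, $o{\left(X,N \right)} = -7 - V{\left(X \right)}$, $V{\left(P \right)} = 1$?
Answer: $\frac{7513}{109} \approx 68.927$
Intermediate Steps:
$o{\left(X,N \right)} = -8$ ($o{\left(X,N \right)} = -7 - 1 = -8$)
$H{\left(h,v \right)} = 90 - 4 v - 2 h$ ($H{\left(h,v \right)} = - 2 \left(\left(h + v\right) + \left(\left(-16 + v\right) - 29\right)\right) = - 2 \left(\left(h + v\right) + \left(-45 + v\right)\right) = - 2 \left(-45 + h + 2 v\right) = 90 - 4 v - 2 h$)
$\frac{A + H{\left(o{\left(2,11 \right)},\left(-1\right) \left(-6\right) 1 \right)}}{9312 - 9530} = \frac{-15108 - \left(-106 + 4 \left(\left(-1\right) \left(-6\right)\right) 1\right)}{9312 - 9530} = \frac{-15108 + \left(90 - 4 \cdot 6 \cdot 1 + 16\right)}{-218} = \left(-15108 + \left(90 - 24 + 16\right)\right) \left(- \frac{1}{218}\right) = \left(-15108 + 82\right) \left(- \frac{1}{218}\right) = \left(-15026\right) \left(- \frac{1}{218}\right) = \frac{7513}{109}$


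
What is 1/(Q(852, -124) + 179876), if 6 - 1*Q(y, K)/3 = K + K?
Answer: 1/180638 ≈ 5.5359e-6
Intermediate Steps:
Q(y, K) = 18 - 6*K (Q(y, K) = 18 - 3*(K + K) = 18 - 6*K)
1/(Q(852, -124) + 179876) = 1/((18 - 6*(-124)) + 179876) = 1/((18 + 744) + 179876) = 1/(762 + 179876) = 1/180638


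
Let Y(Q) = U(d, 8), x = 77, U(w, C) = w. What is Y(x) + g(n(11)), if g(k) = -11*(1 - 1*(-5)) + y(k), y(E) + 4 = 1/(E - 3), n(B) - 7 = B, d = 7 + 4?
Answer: -884/15 ≈ -58.933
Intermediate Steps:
d = 11
n(B) = 7 + B
Y(Q) = 11
y(E) = -4 + 1/(-3 + E) (y(E) = -4 + 1/(E - 3) = -4 + 1/(-3 + E))
g(k) = -66 + (13 - 4*k)/(-3 + k) (g(k) = -11*(1 - 1*(-5)) + (13 - 4*k)/(-3 + k) = -11*(1 + 5) + (13 - 4*k)/(-3 + k) = -11*6 + (13 - 4*k)/(-3 + k) = -66 + (13 - 4*k)/(-3 + k))
Y(x) + g(n(11)) = 11 + (211 - 70*(7 + 11))/(-3 + (7 + 11)) = 11 + (211 - 70*18)/(-3 + 18) = 11 + (211 - 1260)/15 = 11 + (1/15)*(-1049) = 11 - 1049/15 = -884/15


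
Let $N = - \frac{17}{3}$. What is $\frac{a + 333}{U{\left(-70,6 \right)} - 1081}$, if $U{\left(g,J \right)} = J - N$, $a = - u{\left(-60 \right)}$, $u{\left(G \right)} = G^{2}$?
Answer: $\frac{9801}{3208} \approx 3.0552$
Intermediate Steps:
$N = - \frac{17}{3}$ ($N = \left(-17\right) \frac{1}{3} = - \frac{17}{3} \approx -5.6667$)
$a = -3600$ ($a = - \left(-60\right)^{2} = \left(-1\right) 3600 = -3600$)
$U{\left(g,J \right)} = \frac{17}{3} + J$ ($U{\left(g,J \right)} = J - - \frac{17}{3} = J + \frac{17}{3} = \frac{17}{3} + J$)
$\frac{a + 333}{U{\left(-70,6 \right)} - 1081} = \frac{-3600 + 333}{\left(\frac{17}{3} + 6\right) - 1081} = - \frac{3267}{\frac{35}{3} - 1081} = - \frac{3267}{- \frac{3208}{3}} = \left(-3267\right) \left(- \frac{3}{3208}\right) = \frac{9801}{3208}$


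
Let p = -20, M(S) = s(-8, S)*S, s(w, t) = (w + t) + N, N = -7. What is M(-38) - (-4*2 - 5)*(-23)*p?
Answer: 7994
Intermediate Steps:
s(w, t) = -7 + t + w (s(w, t) = (w + t) - 7 = (t + w) - 7 = -7 + t + w)
M(S) = S*(-15 + S) (M(S) = (-7 + S - 8)*S = (-15 + S)*S = S*(-15 + S))
M(-38) - (-4*2 - 5)*(-23)*p = -38*(-15 - 38) - (-4*2 - 5)*(-23)*(-20) = -38*(-53) - (-8 - 5)*(-23)*(-20) = 2014 - (-13*(-23))*(-20) = 2014 - 299*(-20) = 2014 - 1*(-5980) = 2014 + 5980 = 7994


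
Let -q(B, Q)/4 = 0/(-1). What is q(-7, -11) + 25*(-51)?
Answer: -1275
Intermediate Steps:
q(B, Q) = 0 (q(B, Q) = -0/(-1) = -0*(-1) = -4*0 = 0)
q(-7, -11) + 25*(-51) = 0 + 25*(-51) = 0 - 1275 = -1275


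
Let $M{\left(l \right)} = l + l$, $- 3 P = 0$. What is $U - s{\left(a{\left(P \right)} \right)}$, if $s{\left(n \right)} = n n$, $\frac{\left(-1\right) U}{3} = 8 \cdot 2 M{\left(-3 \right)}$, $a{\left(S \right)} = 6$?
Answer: $252$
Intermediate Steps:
$P = 0$ ($P = \left(- \frac{1}{3}\right) 0 = 0$)
$M{\left(l \right)} = 2 l$
$U = 288$ ($U = - 3 \cdot 8 \cdot 2 \cdot 2 \left(-3\right) = - 3 \cdot 16 \left(-6\right) = \left(-3\right) \left(-96\right) = 288$)
$s{\left(n \right)} = n^{2}$
$U - s{\left(a{\left(P \right)} \right)} = 288 - 6^{2} = 288 - 36 = 252$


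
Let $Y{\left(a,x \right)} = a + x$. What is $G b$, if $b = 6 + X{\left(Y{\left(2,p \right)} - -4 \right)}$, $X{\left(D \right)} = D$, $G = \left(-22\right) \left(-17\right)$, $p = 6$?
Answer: $6732$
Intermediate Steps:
$G = 374$
$b = 18$ ($b = 6 + \left(\left(2 + 6\right) - -4\right) = 6 + \left(8 + 4\right) = 6 + 12 = 18$)
$G b = 374 \cdot 18 = 6732$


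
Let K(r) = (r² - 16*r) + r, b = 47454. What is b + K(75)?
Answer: 51954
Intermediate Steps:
K(r) = r² - 15*r
b + K(75) = 47454 + 75*(-15 + 75) = 47454 + 75*60 = 47454 + 4500 = 51954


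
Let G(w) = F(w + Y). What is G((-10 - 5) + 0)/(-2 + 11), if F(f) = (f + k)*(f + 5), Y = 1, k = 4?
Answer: 10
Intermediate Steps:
F(f) = (4 + f)*(5 + f) (F(f) = (f + 4)*(f + 5) = (4 + f)*(5 + f))
G(w) = 29 + (1 + w)² + 9*w (G(w) = 20 + (w + 1)² + 9*(w + 1) = 20 + (1 + w)² + 9*(1 + w) = 20 + (1 + w)² + (9 + 9*w) = 29 + (1 + w)² + 9*w)
G((-10 - 5) + 0)/(-2 + 11) = (30 + ((-10 - 5) + 0)² + 11*((-10 - 5) + 0))/(-2 + 11) = (30 + (-15 + 0)² + 11*(-15 + 0))/9 = (30 + (-15)² + 11*(-15))/9 = (30 + 225 - 165)/9 = (⅑)*90 = 10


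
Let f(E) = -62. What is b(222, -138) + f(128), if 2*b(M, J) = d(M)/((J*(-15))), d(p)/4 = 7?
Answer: -64163/1035 ≈ -61.993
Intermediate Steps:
d(p) = 28 (d(p) = 4*7 = 28)
b(M, J) = -14/(15*J) (b(M, J) = (28/((J*(-15))))/2 = (28/((-15*J)))/2 = (28*(-1/(15*J)))/2 = (-28/(15*J))/2 = -14/(15*J))
b(222, -138) + f(128) = -14/15/(-138) - 62 = -14/15*(-1/138) - 62 = 7/1035 - 62 = -64163/1035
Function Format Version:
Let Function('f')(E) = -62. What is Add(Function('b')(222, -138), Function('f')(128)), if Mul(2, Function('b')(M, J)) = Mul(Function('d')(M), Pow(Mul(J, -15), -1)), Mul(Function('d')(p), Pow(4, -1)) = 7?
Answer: Rational(-64163, 1035) ≈ -61.993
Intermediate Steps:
Function('d')(p) = 28 (Function('d')(p) = Mul(4, 7) = 28)
Function('b')(M, J) = Mul(Rational(-14, 15), Pow(J, -1)) (Function('b')(M, J) = Mul(Rational(1, 2), Mul(28, Pow(Mul(J, -15), -1))) = Mul(Rational(1, 2), Mul(28, Pow(Mul(-15, J), -1))) = Mul(Rational(1, 2), Mul(28, Mul(Rational(-1, 15), Pow(J, -1)))) = Mul(Rational(1, 2), Mul(Rational(-28, 15), Pow(J, -1))) = Mul(Rational(-14, 15), Pow(J, -1)))
Add(Function('b')(222, -138), Function('f')(128)) = Add(Mul(Rational(-14, 15), Pow(-138, -1)), -62) = Add(Mul(Rational(-14, 15), Rational(-1, 138)), -62) = Add(Rational(7, 1035), -62) = Rational(-64163, 1035)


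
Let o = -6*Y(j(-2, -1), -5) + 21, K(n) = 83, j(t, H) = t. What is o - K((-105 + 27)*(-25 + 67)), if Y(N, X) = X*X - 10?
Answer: -152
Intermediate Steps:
Y(N, X) = -10 + X² (Y(N, X) = X² - 10 = -10 + X²)
o = -69 (o = -6*(-10 + (-5)²) + 21 = -6*(-10 + 25) + 21 = -6*15 + 21 = -90 + 21 = -69)
o - K((-105 + 27)*(-25 + 67)) = -69 - 1*83 = -69 - 83 = -152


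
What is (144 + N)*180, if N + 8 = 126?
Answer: 47160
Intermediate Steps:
N = 118 (N = -8 + 126 = 118)
(144 + N)*180 = (144 + 118)*180 = 262*180 = 47160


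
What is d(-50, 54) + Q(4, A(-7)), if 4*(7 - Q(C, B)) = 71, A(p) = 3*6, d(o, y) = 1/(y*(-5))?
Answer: -5807/540 ≈ -10.754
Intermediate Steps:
d(o, y) = -1/(5*y) (d(o, y) = 1/(-5*y) = -1/(5*y))
A(p) = 18
Q(C, B) = -43/4 (Q(C, B) = 7 - ¼*71 = 7 - 71/4 = -43/4)
d(-50, 54) + Q(4, A(-7)) = -⅕/54 - 43/4 = -⅕*1/54 - 43/4 = -1/270 - 43/4 = -5807/540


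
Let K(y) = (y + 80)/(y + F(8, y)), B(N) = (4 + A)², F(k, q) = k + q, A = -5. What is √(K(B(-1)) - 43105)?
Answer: I*√4309690/10 ≈ 207.6*I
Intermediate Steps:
B(N) = 1 (B(N) = (4 - 5)² = (-1)² = 1)
K(y) = (80 + y)/(8 + 2*y) (K(y) = (y + 80)/(y + (8 + y)) = (80 + y)/(8 + 2*y))
√(K(B(-1)) - 43105) = √((80 + 1)/(2*(4 + 1)) - 43105) = √((½)*81/5 - 43105) = √((½)*(⅕)*81 - 43105) = √(81/10 - 43105) = √(-430969/10) = I*√4309690/10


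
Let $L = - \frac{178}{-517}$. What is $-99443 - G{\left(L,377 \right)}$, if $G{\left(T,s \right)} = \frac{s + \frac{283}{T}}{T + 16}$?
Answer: $- \frac{149682552889}{1504100} \approx -99516.0$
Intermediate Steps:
$L = \frac{178}{517}$ ($L = \left(-178\right) \left(- \frac{1}{517}\right) = \frac{178}{517} \approx 0.34429$)
$G{\left(T,s \right)} = \frac{s + \frac{283}{T}}{16 + T}$
$-99443 - G{\left(L,377 \right)} = -99443 - \frac{283 + \frac{178}{517} \cdot 377}{\frac{178}{517} \left(16 + \frac{178}{517}\right)} = -99443 - \frac{517 \left(283 + \frac{67106}{517}\right)}{178 \cdot \frac{8450}{517}} = -99443 - \frac{517}{178} \cdot \frac{517}{8450} \cdot \frac{213417}{517} = -99443 - \frac{110336589}{1504100} = - \frac{149682552889}{1504100}$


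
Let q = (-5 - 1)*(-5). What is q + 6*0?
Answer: 30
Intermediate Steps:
q = 30 (q = -6*(-5) = 30)
q + 6*0 = 30 + 6*0 = 30 + 0 = 30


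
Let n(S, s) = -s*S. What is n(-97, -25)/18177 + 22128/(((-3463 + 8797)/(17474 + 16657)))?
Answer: 2288030045831/16159353 ≈ 1.4159e+5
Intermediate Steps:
n(S, s) = -S*s
n(-97, -25)/18177 + 22128/(((-3463 + 8797)/(17474 + 16657))) = -1*(-97)*(-25)/18177 + 22128/(((-3463 + 8797)/(17474 + 16657))) = -2425*1/18177 + 22128/((5334/34131)) = -2425/18177 + 22128/((5334*(1/34131))) = -2425/18177 + 22128/(1778/11377) = -2425/18177 + 22128*(11377/1778) = -2425/18177 + 125875128/889 = 2288030045831/16159353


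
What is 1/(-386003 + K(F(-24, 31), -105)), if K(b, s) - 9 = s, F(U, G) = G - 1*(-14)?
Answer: -1/386099 ≈ -2.5900e-6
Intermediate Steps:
F(U, G) = 14 + G (F(U, G) = G + 14 = 14 + G)
K(b, s) = 9 + s
1/(-386003 + K(F(-24, 31), -105)) = 1/(-386003 + (9 - 105)) = 1/(-386003 - 96) = 1/(-386099) = -1/386099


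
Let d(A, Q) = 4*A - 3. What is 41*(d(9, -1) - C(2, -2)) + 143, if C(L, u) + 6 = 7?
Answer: 1455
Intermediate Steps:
C(L, u) = 1 (C(L, u) = -6 + 7 = 1)
d(A, Q) = -3 + 4*A
41*(d(9, -1) - C(2, -2)) + 143 = 41*((-3 + 4*9) - 1*1) + 143 = 41*((-3 + 36) - 1) + 143 = 41*(33 - 1) + 143 = 41*32 + 143 = 1312 + 143 = 1455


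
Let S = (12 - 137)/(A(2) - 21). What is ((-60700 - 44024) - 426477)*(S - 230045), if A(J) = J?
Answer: 2321736146730/19 ≈ 1.2220e+11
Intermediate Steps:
S = 125/19 (S = (12 - 137)/(2 - 21) = -125/(-19) = -1/19*(-125) = 125/19 ≈ 6.5789)
((-60700 - 44024) - 426477)*(S - 230045) = ((-60700 - 44024) - 426477)*(125/19 - 230045) = (-104724 - 426477)*(-4370730/19) = -531201*(-4370730/19) = 2321736146730/19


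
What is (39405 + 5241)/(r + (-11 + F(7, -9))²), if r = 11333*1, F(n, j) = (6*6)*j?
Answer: 7441/20593 ≈ 0.36134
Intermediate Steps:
F(n, j) = 36*j
r = 11333
(39405 + 5241)/(r + (-11 + F(7, -9))²) = (39405 + 5241)/(11333 + (-11 + 36*(-9))²) = 44646/(11333 + (-11 - 324)²) = 44646/(11333 + (-335)²) = 44646/(11333 + 112225) = 44646/123558 = 44646*(1/123558) = 7441/20593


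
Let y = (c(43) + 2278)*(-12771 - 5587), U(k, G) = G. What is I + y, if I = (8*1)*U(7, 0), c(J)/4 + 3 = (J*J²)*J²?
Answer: -10795165585604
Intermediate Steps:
c(J) = -12 + 4*J⁵ (c(J) = -12 + 4*((J*J²)*J²) = -12 + 4*(J³*J²) = -12 + 4*J⁵)
I = 0 (I = (8*1)*0 = 8*0 = 0)
y = -10795165585604 (y = ((-12 + 4*43⁵) + 2278)*(-12771 - 5587) = ((-12 + 4*147008443) + 2278)*(-18358) = ((-12 + 588033772) + 2278)*(-18358) = (588033760 + 2278)*(-18358) = 588036038*(-18358) = -10795165585604)
I + y = 0 - 10795165585604 = -10795165585604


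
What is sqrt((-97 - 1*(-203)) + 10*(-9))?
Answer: 4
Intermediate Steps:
sqrt((-97 - 1*(-203)) + 10*(-9)) = sqrt((-97 + 203) - 90) = sqrt(106 - 90) = sqrt(16) = 4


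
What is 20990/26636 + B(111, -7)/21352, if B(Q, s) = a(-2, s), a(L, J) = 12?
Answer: 14015566/17772871 ≈ 0.78859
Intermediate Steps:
B(Q, s) = 12
20990/26636 + B(111, -7)/21352 = 20990/26636 + 12/21352 = 20990*(1/26636) + 12*(1/21352) = 10495/13318 + 3/5338 = 14015566/17772871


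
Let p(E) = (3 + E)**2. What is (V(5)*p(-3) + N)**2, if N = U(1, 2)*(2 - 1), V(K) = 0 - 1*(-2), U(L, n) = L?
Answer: 1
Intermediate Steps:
V(K) = 2 (V(K) = 0 + 2 = 2)
N = 1 (N = 1*(2 - 1) = 1*1 = 1)
(V(5)*p(-3) + N)**2 = (2*(3 - 3)**2 + 1)**2 = (2*0**2 + 1)**2 = (2*0 + 1)**2 = (0 + 1)**2 = 1**2 = 1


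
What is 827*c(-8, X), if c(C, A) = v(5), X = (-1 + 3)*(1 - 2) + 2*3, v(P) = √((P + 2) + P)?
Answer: 1654*√3 ≈ 2864.8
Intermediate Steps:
v(P) = √(2 + 2*P) (v(P) = √((2 + P) + P) = √(2 + 2*P))
X = 4 (X = 2*(-1) + 6 = -2 + 6 = 4)
c(C, A) = 2*√3 (c(C, A) = √(2 + 2*5) = √(2 + 10) = √12 = 2*√3)
827*c(-8, X) = 827*(2*√3) = 1654*√3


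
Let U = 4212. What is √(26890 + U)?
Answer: √31102 ≈ 176.36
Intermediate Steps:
√(26890 + U) = √(26890 + 4212) = √31102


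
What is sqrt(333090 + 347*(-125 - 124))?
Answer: sqrt(246687) ≈ 496.68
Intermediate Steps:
sqrt(333090 + 347*(-125 - 124)) = sqrt(333090 + 347*(-249)) = sqrt(333090 - 86403) = sqrt(246687)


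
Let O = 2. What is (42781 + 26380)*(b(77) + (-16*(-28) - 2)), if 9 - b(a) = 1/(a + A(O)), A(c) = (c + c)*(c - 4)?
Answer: 94401758/3 ≈ 3.1467e+7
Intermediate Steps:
A(c) = 2*c*(-4 + c) (A(c) = (2*c)*(-4 + c) = 2*c*(-4 + c))
b(a) = 9 - 1/(-8 + a) (b(a) = 9 - 1/(a + 2*2*(-4 + 2)) = 9 - 1/(a + 2*2*(-2)) = 9 - 1/(a - 8) = 9 - 1/(-8 + a))
(42781 + 26380)*(b(77) + (-16*(-28) - 2)) = (42781 + 26380)*((-73 + 9*77)/(-8 + 77) + (-16*(-28) - 2)) = 69161*((-73 + 693)/69 + (448 - 2)) = 69161*((1/69)*620 + 446) = 69161*(620/69 + 446) = 69161*(31394/69) = 94401758/3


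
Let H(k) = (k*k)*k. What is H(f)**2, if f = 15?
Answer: 11390625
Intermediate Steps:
H(k) = k**3 (H(k) = k**2*k = k**3)
H(f)**2 = (15**3)**2 = 3375**2 = 11390625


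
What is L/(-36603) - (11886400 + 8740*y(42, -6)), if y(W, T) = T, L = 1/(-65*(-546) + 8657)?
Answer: -19122645557088361/1615912641 ≈ -1.1834e+7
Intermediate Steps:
L = 1/44147 (L = 1/(35490 + 8657) = 1/44147 ≈ 2.2652e-5)
L/(-36603) - (11886400 + 8740*y(42, -6)) = (1/44147)/(-36603) - 8740/(1/(1360 - 6)) = (1/44147)*(-1/36603) - 8740/(1/1354) = -1/1615912641 - 8740/1/1354 = -1/1615912641 - 8740*1354 = -1/1615912641 - 11833960 = -19122645557088361/1615912641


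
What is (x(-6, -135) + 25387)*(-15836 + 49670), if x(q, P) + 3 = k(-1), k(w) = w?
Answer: 858808422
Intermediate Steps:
x(q, P) = -4 (x(q, P) = -3 - 1 = -4)
(x(-6, -135) + 25387)*(-15836 + 49670) = (-4 + 25387)*(-15836 + 49670) = 25383*33834 = 858808422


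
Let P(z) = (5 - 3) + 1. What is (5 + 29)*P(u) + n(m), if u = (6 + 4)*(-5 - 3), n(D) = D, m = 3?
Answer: 105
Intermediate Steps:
u = -80 (u = 10*(-8) = -80)
P(z) = 3 (P(z) = 2 + 1 = 3)
(5 + 29)*P(u) + n(m) = (5 + 29)*3 + 3 = 34*3 + 3 = 102 + 3 = 105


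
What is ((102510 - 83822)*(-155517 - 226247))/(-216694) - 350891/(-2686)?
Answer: 9619524750953/291020042 ≈ 33055.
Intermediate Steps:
((102510 - 83822)*(-155517 - 226247))/(-216694) - 350891/(-2686) = (18688*(-381764))*(-1/216694) - 350891*(-1/2686) = -7134405632*(-1/216694) + 350891/2686 = 3567202816/108347 + 350891/2686 = 9619524750953/291020042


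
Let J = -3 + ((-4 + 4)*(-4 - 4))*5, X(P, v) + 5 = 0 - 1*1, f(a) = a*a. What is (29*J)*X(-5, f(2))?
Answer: 522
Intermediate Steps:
f(a) = a²
X(P, v) = -6 (X(P, v) = -5 + (0 - 1*1) = -5 + (0 - 1) = -5 - 1 = -6)
J = -3 (J = -3 + (0*(-8))*5 = -3 + 0*5 = -3 + 0 = -3)
(29*J)*X(-5, f(2)) = (29*(-3))*(-6) = -87*(-6) = 522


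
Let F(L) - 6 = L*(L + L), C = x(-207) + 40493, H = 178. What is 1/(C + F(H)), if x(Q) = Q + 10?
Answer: 1/103670 ≈ 9.6460e-6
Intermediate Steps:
x(Q) = 10 + Q
C = 40296 (C = (10 - 207) + 40493 = -197 + 40493 = 40296)
F(L) = 6 + 2*L² (F(L) = 6 + L*(L + L) = 6 + L*(2*L) = 6 + 2*L²)
1/(C + F(H)) = 1/(40296 + (6 + 2*178²)) = 1/(40296 + (6 + 2*31684)) = 1/(40296 + (6 + 63368)) = 1/(40296 + 63374) = 1/103670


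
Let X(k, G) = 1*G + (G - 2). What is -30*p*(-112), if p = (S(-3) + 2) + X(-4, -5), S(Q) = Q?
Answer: -43680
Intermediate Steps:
X(k, G) = -2 + 2*G (X(k, G) = G + (-2 + G) = -2 + 2*G)
p = -13 (p = (-3 + 2) + (-2 + 2*(-5)) = -1 + (-2 - 10) = -1 - 12 = -13)
-30*p*(-112) = -30*(-13)*(-112) = 390*(-112) = -43680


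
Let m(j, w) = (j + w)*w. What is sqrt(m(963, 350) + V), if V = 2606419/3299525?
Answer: 3*sqrt(22235855619469421)/659905 ≈ 677.90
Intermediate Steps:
V = 2606419/3299525 (V = 2606419*(1/3299525) = 2606419/3299525 ≈ 0.78994)
m(j, w) = w*(j + w)
sqrt(m(963, 350) + V) = sqrt(350*(963 + 350) + 2606419/3299525) = sqrt(350*1313 + 2606419/3299525) = sqrt(459550 + 2606419/3299525) = sqrt(1516299320169/3299525) = 3*sqrt(22235855619469421)/659905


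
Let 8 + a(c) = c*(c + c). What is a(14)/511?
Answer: 384/511 ≈ 0.75147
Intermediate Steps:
a(c) = -8 + 2*c**2 (a(c) = -8 + c*(c + c) = -8 + c*(2*c) = -8 + 2*c**2)
a(14)/511 = (-8 + 2*14**2)/511 = (-8 + 2*196)*(1/511) = (-8 + 392)*(1/511) = 384*(1/511) = 384/511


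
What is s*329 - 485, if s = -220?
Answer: -72865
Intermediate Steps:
s*329 - 485 = -220*329 - 485 = -72380 - 485 = -72865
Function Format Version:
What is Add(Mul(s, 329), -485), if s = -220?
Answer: -72865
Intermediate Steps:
Add(Mul(s, 329), -485) = Add(Mul(-220, 329), -485) = Add(-72380, -485) = -72865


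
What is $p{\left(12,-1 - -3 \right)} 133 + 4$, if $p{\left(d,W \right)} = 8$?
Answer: $1068$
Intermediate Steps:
$p{\left(12,-1 - -3 \right)} 133 + 4 = 8 \cdot 133 + 4 = 1064 + 4 = 1068$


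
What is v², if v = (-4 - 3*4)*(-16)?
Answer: 65536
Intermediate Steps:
v = 256 (v = (-4 - 1*12)*(-16) = (-4 - 12)*(-16) = -16*(-16) = 256)
v² = 256² = 65536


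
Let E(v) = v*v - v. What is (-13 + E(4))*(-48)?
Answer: 48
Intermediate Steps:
E(v) = v**2 - v
(-13 + E(4))*(-48) = (-13 + 4*(-1 + 4))*(-48) = (-13 + 4*3)*(-48) = (-13 + 12)*(-48) = -1*(-48) = 48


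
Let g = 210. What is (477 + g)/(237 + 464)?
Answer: 687/701 ≈ 0.98003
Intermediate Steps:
(477 + g)/(237 + 464) = (477 + 210)/(237 + 464) = 687/701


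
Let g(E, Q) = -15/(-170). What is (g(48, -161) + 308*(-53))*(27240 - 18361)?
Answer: -4927960427/34 ≈ -1.4494e+8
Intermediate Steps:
g(E, Q) = 3/34 (g(E, Q) = -15*(-1/170) = 3/34)
(g(48, -161) + 308*(-53))*(27240 - 18361) = (3/34 + 308*(-53))*(27240 - 18361) = (3/34 - 16324)*8879 = -555013/34*8879 = -4927960427/34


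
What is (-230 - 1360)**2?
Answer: 2528100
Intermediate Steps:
(-230 - 1360)**2 = (-1590)**2 = 2528100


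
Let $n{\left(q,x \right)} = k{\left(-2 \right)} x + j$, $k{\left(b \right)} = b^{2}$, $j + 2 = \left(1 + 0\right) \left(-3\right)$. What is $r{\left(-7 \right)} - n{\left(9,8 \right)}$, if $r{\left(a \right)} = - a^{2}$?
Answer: $-76$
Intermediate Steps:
$j = -5$ ($j = -2 + \left(1 + 0\right) \left(-3\right) = -2 + 1 \left(-3\right) = -2 - 3 = -5$)
$n{\left(q,x \right)} = -5 + 4 x$ ($n{\left(q,x \right)} = \left(-2\right)^{2} x - 5 = 4 x - 5 = -5 + 4 x$)
$r{\left(-7 \right)} - n{\left(9,8 \right)} = - \left(-7\right)^{2} - \left(-5 + 4 \cdot 8\right) = \left(-1\right) 49 - \left(-5 + 32\right) = -49 - 27 = -76$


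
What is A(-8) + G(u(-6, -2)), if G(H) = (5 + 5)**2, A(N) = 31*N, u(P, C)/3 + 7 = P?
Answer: -148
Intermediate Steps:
u(P, C) = -21 + 3*P
G(H) = 100 (G(H) = 10**2 = 100)
A(-8) + G(u(-6, -2)) = 31*(-8) + 100 = -248 + 100 = -148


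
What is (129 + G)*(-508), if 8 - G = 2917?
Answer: 1412240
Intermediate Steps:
G = -2909 (G = 8 - 1*2917 = 8 - 2917 = -2909)
(129 + G)*(-508) = (129 - 2909)*(-508) = -2780*(-508) = 1412240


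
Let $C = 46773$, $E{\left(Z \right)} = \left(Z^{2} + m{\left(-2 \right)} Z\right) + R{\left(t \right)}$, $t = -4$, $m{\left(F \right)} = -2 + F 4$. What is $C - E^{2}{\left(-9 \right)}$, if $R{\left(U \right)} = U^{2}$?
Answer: $11804$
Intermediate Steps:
$m{\left(F \right)} = -2 + 4 F$
$E{\left(Z \right)} = 16 + Z^{2} - 10 Z$ ($E{\left(Z \right)} = \left(Z^{2} + \left(-2 + 4 \left(-2\right)\right) Z\right) + \left(-4\right)^{2} = \left(Z^{2} + \left(-2 - 8\right) Z\right) + 16 = \left(Z^{2} - 10 Z\right) + 16 = 16 + Z^{2} - 10 Z$)
$C - E^{2}{\left(-9 \right)} = 46773 - \left(16 + \left(-9\right)^{2} - -90\right)^{2} = 46773 - \left(16 + 81 + 90\right)^{2} = 46773 - 187^{2} = 46773 - 34969 = 11804$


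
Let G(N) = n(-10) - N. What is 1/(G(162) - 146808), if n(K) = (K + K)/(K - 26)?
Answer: -9/1322725 ≈ -6.8041e-6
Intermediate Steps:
n(K) = 2*K/(-26 + K) (n(K) = (2*K)/(-26 + K) = 2*K/(-26 + K))
G(N) = 5/9 - N (G(N) = 2*(-10)/(-26 - 10) - N = 2*(-10)/(-36) - N = 2*(-10)*(-1/36) - N = 5/9 - N)
1/(G(162) - 146808) = 1/((5/9 - 1*162) - 146808) = 1/((5/9 - 162) - 146808) = 1/(-1453/9 - 146808) = 1/(-1322725/9) = -9/1322725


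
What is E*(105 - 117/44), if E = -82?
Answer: -184623/22 ≈ -8392.0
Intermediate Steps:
E*(105 - 117/44) = -82*(105 - 117/44) = -82*4503/44 = -184623/22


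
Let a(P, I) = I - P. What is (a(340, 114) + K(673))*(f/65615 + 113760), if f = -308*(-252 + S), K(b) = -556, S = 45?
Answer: -530652841272/5965 ≈ -8.8961e+7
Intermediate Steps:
f = 63756 (f = -308*(-252 + 45) = -308*(-207) = 63756)
(a(340, 114) + K(673))*(f/65615 + 113760) = ((114 - 1*340) - 556)*(63756/65615 + 113760) = ((114 - 340) - 556)*(63756*(1/65615) + 113760) = (-226 - 556)*(5796/5965 + 113760) = -782*678584196/5965 = -530652841272/5965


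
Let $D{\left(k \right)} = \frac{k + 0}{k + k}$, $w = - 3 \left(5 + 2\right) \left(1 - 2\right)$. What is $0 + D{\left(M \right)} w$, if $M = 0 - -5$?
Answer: $\frac{21}{2} \approx 10.5$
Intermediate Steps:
$M = 5$ ($M = 0 + 5 = 5$)
$w = 21$ ($w = - 3 \cdot 7 \left(-1\right) = \left(-3\right) \left(-7\right) = 21$)
$D{\left(k \right)} = \frac{1}{2}$ ($D{\left(k \right)} = \frac{k}{2 k} = k \frac{1}{2 k} = \frac{1}{2}$)
$0 + D{\left(M \right)} w = 0 + \frac{1}{2} \cdot 21 = 0 + \frac{21}{2} = \frac{21}{2}$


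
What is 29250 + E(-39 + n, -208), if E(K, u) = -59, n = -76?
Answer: 29191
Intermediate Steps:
29250 + E(-39 + n, -208) = 29250 - 59 = 29191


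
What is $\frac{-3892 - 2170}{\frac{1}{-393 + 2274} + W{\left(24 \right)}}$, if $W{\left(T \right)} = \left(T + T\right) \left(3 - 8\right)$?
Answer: $\frac{11402622}{451439} \approx 25.258$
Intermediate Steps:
$W{\left(T \right)} = - 10 T$ ($W{\left(T \right)} = 2 T \left(-5\right) = - 10 T$)
$\frac{-3892 - 2170}{\frac{1}{-393 + 2274} + W{\left(24 \right)}} = \frac{-3892 - 2170}{\frac{1}{-393 + 2274} - 240} = - \frac{6062}{\frac{1}{1881} - 240} = - \frac{6062}{- \frac{451439}{1881}} = \left(-6062\right) \left(- \frac{1881}{451439}\right) = \frac{11402622}{451439}$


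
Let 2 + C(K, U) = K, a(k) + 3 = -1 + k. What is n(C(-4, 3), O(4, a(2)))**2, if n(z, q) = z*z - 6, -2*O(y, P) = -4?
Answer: 900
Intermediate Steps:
a(k) = -4 + k (a(k) = -3 + (-1 + k) = -4 + k)
O(y, P) = 2 (O(y, P) = -1/2*(-4) = 2)
C(K, U) = -2 + K
n(z, q) = -6 + z**2 (n(z, q) = z**2 - 6 = -6 + z**2)
n(C(-4, 3), O(4, a(2)))**2 = (-6 + (-2 - 4)**2)**2 = (-6 + (-6)**2)**2 = (-6 + 36)**2 = 30**2 = 900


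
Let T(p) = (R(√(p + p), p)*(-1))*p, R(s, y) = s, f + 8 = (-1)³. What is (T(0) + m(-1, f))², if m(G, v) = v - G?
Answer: 64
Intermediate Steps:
f = -9 (f = -8 + (-1)³ = -8 - 1 = -9)
T(p) = -√2*p^(3/2) (T(p) = (√(p + p)*(-1))*p = (√(2*p)*(-1))*p = ((√2*√p)*(-1))*p = (-√2*√p)*p = -√2*p^(3/2))
(T(0) + m(-1, f))² = (-√2*0^(3/2) + (-9 - 1*(-1)))² = (-1*√2*0 + (-9 + 1))² = (0 - 8)² = (-8)² = 64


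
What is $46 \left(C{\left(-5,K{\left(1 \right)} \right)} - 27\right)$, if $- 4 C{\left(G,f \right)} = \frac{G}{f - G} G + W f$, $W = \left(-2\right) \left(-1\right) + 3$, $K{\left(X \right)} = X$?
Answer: $- \frac{16169}{12} \approx -1347.4$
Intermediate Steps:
$W = 5$ ($W = 2 + 3 = 5$)
$C{\left(G,f \right)} = - \frac{5 f}{4} - \frac{G^{2}}{4 \left(f - G\right)}$ ($C{\left(G,f \right)} = - \frac{\frac{G}{f - G} G + 5 f}{4} = - \frac{\frac{G^{2}}{f - G} + 5 f}{4} = - \frac{5 f + \frac{G^{2}}{f - G}}{4} = - \frac{5 f}{4} - \frac{G^{2}}{4 \left(f - G\right)}$)
$46 \left(C{\left(-5,K{\left(1 \right)} \right)} - 27\right) = 46 \left(\frac{\left(-5\right)^{2} + 5 \cdot 1^{2} - \left(-25\right) 1}{4 \left(-5 - 1\right)} - 27\right) = 46 \left(\frac{25 + 5 \cdot 1 + 25}{4 \left(-5 - 1\right)} - 27\right) = 46 \left(\frac{25 + 5 + 25}{4 \left(-6\right)} - 27\right) = 46 \left(\frac{1}{4} \left(- \frac{1}{6}\right) 55 - 27\right) = 46 \left(- \frac{55}{24} - 27\right) = 46 \left(- \frac{703}{24}\right) = - \frac{16169}{12}$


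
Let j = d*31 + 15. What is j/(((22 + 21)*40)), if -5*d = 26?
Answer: -17/200 ≈ -0.085000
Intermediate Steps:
d = -26/5 (d = -⅕*26 = -26/5 ≈ -5.2000)
j = -731/5 (j = -26/5*31 + 15 = -806/5 + 15 = -731/5 ≈ -146.20)
j/(((22 + 21)*40)) = -731*1/(40*(22 + 21))/5 = -731/(5*(43*40)) = -731/5/1720 = -731/5*1/1720 = -17/200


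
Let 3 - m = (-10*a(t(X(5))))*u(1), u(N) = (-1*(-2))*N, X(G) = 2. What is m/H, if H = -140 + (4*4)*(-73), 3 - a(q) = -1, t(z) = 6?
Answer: -83/1308 ≈ -0.063456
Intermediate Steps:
u(N) = 2*N
a(q) = 4 (a(q) = 3 - 1*(-1) = 3 + 1 = 4)
H = -1308 (H = -140 + 16*(-73) = -140 - 1168 = -1308)
m = 83 (m = 3 - (-10*4)*2*1 = 3 - (-40)*2 = 3 - 1*(-80) = 3 + 80 = 83)
m/H = 83/(-1308) = 83*(-1/1308) = -83/1308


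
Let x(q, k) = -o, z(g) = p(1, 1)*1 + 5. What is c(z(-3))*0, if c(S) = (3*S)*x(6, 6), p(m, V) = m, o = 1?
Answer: 0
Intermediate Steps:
z(g) = 6 (z(g) = 1*1 + 5 = 1 + 5 = 6)
x(q, k) = -1 (x(q, k) = -1*1 = -1)
c(S) = -3*S (c(S) = (3*S)*(-1) = -3*S)
c(z(-3))*0 = -3*6*0 = -18*0 = 0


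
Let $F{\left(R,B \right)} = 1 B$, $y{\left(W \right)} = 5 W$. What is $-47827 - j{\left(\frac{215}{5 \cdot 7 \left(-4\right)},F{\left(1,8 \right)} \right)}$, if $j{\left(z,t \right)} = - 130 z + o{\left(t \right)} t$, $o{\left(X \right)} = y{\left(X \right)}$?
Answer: $- \frac{676853}{14} \approx -48347.0$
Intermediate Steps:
$o{\left(X \right)} = 5 X$
$F{\left(R,B \right)} = B$
$j{\left(z,t \right)} = - 130 z + 5 t^{2}$ ($j{\left(z,t \right)} = - 130 z + 5 t t = - 130 z + 5 t^{2}$)
$-47827 - j{\left(\frac{215}{5 \cdot 7 \left(-4\right)},F{\left(1,8 \right)} \right)} = -47827 - \left(- 130 \frac{215}{5 \cdot 7 \left(-4\right)} + 5 \cdot 8^{2}\right) = -47827 - \left(- 130 \frac{215}{35 \left(-4\right)} + 5 \cdot 64\right) = -47827 - \left(- 130 \frac{215}{-140} + 320\right) = -47827 - \left(- 130 \cdot 215 \left(- \frac{1}{140}\right) + 320\right) = -47827 - \left(\left(-130\right) \left(- \frac{43}{28}\right) + 320\right) = -47827 - \left(\frac{2795}{14} + 320\right) = -47827 - \frac{7275}{14} = - \frac{676853}{14}$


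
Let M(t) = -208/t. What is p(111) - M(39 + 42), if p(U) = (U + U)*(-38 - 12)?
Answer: -898892/81 ≈ -11097.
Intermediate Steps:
p(U) = -100*U (p(U) = (2*U)*(-50) = -100*U)
p(111) - M(39 + 42) = -100*111 - (-208)/(39 + 42) = -11100 - (-208)/81 = -11100 - 1*(-208/81) = -11100 + 208/81 = -898892/81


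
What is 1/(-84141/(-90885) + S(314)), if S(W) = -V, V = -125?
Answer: 30295/3814922 ≈ 0.0079412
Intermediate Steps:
S(W) = 125 (S(W) = -1*(-125) = 125)
1/(-84141/(-90885) + S(314)) = 1/(-84141/(-90885) + 125) = 1/(-84141*(-1/90885) + 125) = 1/(28047/30295 + 125) = 1/(3814922/30295) = 30295/3814922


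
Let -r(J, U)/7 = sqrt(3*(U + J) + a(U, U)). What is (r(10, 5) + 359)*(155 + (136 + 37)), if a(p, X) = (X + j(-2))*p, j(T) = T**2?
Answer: 117752 - 6888*sqrt(10) ≈ 95970.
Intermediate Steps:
a(p, X) = p*(4 + X) (a(p, X) = (X + (-2)**2)*p = (X + 4)*p = (4 + X)*p = p*(4 + X))
r(J, U) = -7*sqrt(3*J + 3*U + U*(4 + U)) (r(J, U) = -7*sqrt(3*(U + J) + U*(4 + U)) = -7*sqrt(3*(J + U) + U*(4 + U)) = -7*sqrt((3*J + 3*U) + U*(4 + U)) = -7*sqrt(3*J + 3*U + U*(4 + U)))
(r(10, 5) + 359)*(155 + (136 + 37)) = (-7*sqrt(5**2 + 3*10 + 7*5) + 359)*(155 + (136 + 37)) = (-7*sqrt(25 + 30 + 35) + 359)*(155 + 173) = (-21*sqrt(10) + 359)*328 = (359 - 21*sqrt(10))*328 = 117752 - 6888*sqrt(10)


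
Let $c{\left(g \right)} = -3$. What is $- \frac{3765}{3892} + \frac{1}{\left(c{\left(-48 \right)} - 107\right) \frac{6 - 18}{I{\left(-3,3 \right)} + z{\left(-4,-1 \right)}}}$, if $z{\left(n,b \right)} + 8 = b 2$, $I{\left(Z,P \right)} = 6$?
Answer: $- \frac{623171}{642180} \approx -0.9704$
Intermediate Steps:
$z{\left(n,b \right)} = -8 + 2 b$ ($z{\left(n,b \right)} = -8 + b 2 = -8 + 2 b$)
$- \frac{3765}{3892} + \frac{1}{\left(c{\left(-48 \right)} - 107\right) \frac{6 - 18}{I{\left(-3,3 \right)} + z{\left(-4,-1 \right)}}} = - \frac{3765}{3892} + \frac{1}{\left(-3 - 107\right) \frac{6 - 18}{6 + \left(-8 + 2 \left(-1\right)\right)}} = \left(-3765\right) \frac{1}{3892} + \frac{1}{\left(-110\right) \left(- \frac{12}{6 - 10}\right)} = - \frac{3765}{3892} - \frac{1}{110 \left(- \frac{12}{6 - 10}\right)} = - \frac{3765}{3892} - \frac{1}{110 \left(- \frac{12}{-4}\right)} = - \frac{3765}{3892} - \frac{1}{110 \left(\left(-12\right) \left(- \frac{1}{4}\right)\right)} = - \frac{3765}{3892} - \frac{1}{110 \cdot 3} = - \frac{3765}{3892} - \frac{1}{330} = - \frac{623171}{642180}$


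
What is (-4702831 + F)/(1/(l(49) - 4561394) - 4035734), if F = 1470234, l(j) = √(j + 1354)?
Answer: 271437141483682504853776152/338875554468610667380106141 - 3232597*√1403/338875554468610667380106141 ≈ 0.80099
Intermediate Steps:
l(j) = √(1354 + j)
(-4702831 + F)/(1/(l(49) - 4561394) - 4035734) = (-4702831 + 1470234)/(1/(√(1354 + 49) - 4561394) - 4035734) = -3232597/(1/(√1403 - 4561394) - 4035734) = -3232597/(1/(-4561394 + √1403) - 4035734) = -3232597/(-4035734 + 1/(-4561394 + √1403))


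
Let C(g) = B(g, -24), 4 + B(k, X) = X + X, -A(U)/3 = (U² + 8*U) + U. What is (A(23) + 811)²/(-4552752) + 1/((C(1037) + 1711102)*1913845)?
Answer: -1065150619578822083/2484804391449402000 ≈ -0.42867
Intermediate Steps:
A(U) = -27*U - 3*U² (A(U) = -3*((U² + 8*U) + U) = -3*(U² + 9*U) = -27*U - 3*U²)
B(k, X) = -4 + 2*X (B(k, X) = -4 + (X + X) = -4 + 2*X)
C(g) = -52 (C(g) = -4 + 2*(-24) = -4 - 48 = -52)
(A(23) + 811)²/(-4552752) + 1/((C(1037) + 1711102)*1913845) = (-3*23*(9 + 23) + 811)²/(-4552752) + 1/((-52 + 1711102)*1913845) = (-3*23*32 + 811)²*(-1/4552752) + (1/1913845)/1711050 = (-2208 + 811)²*(-1/4552752) + (1/1711050)*(1/1913845) = (-1397)²*(-1/4552752) + 1/3274684487250 = 1951609*(-1/4552752) + 1/3274684487250 = -1951609/4552752 + 1/3274684487250 = -1065150619578822083/2484804391449402000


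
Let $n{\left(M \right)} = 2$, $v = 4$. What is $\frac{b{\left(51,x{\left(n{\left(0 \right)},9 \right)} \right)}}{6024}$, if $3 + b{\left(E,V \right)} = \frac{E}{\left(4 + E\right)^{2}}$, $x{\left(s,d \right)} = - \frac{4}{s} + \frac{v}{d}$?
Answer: $- \frac{376}{759275} \approx -0.00049521$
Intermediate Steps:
$x{\left(s,d \right)} = - \frac{4}{s} + \frac{4}{d}$
$b{\left(E,V \right)} = -3 + \frac{E}{\left(4 + E\right)^{2}}$
$\frac{b{\left(51,x{\left(n{\left(0 \right)},9 \right)} \right)}}{6024} = \frac{-3 + \frac{51}{\left(4 + 51\right)^{2}}}{6024} = \left(-3 + \frac{51}{3025}\right) \frac{1}{6024} = \left(- \frac{9024}{3025}\right) \frac{1}{6024} = - \frac{376}{759275}$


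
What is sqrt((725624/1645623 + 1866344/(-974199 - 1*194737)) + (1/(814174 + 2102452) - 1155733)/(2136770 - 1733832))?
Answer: I*sqrt(8925842908884648792585650802432996126923663745)/47097604085907174917418 ≈ 2.006*I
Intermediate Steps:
sqrt((725624/1645623 + 1866344/(-974199 - 1*194737)) + (1/(814174 + 2102452) - 1155733)/(2136770 - 1733832)) = sqrt((725624*(1/1645623) + 1866344/(-974199 - 194737)) + (1/2916626 - 1155733)/402938) = sqrt((725624/1645623 + 1866344/(-1168936)) + (1/2916626 - 1155733)*(1/402938)) = sqrt((725624/1645623 + 1866344*(-1/1168936)) - 3370840916857/2916626*1/402938) = sqrt((725624/1645623 - 233293/146117) - 3370840916857/1175219447188) = sqrt(-277886324531/240453495891 - 3370840916857/1175219447188) = sqrt(-1137107895247116305503415/282585624515443049504508) = I*sqrt(8925842908884648792585650802432996126923663745)/47097604085907174917418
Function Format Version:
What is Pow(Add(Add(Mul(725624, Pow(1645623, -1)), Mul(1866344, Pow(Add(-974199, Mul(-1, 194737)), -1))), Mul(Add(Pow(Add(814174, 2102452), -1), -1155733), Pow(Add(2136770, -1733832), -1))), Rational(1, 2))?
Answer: Mul(Rational(1, 47097604085907174917418), I, Pow(8925842908884648792585650802432996126923663745, Rational(1, 2))) ≈ Mul(2.0060, I)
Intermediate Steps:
Pow(Add(Add(Mul(725624, Pow(1645623, -1)), Mul(1866344, Pow(Add(-974199, Mul(-1, 194737)), -1))), Mul(Add(Pow(Add(814174, 2102452), -1), -1155733), Pow(Add(2136770, -1733832), -1))), Rational(1, 2)) = Pow(Add(Add(Mul(725624, Rational(1, 1645623)), Mul(1866344, Pow(Add(-974199, -194737), -1))), Mul(Add(Pow(2916626, -1), -1155733), Pow(402938, -1))), Rational(1, 2)) = Pow(Add(Add(Rational(725624, 1645623), Mul(1866344, Pow(-1168936, -1))), Mul(Add(Rational(1, 2916626), -1155733), Rational(1, 402938))), Rational(1, 2)) = Pow(Add(Add(Rational(725624, 1645623), Mul(1866344, Rational(-1, 1168936))), Mul(Rational(-3370840916857, 2916626), Rational(1, 402938))), Rational(1, 2)) = Pow(Add(Add(Rational(725624, 1645623), Rational(-233293, 146117)), Rational(-3370840916857, 1175219447188)), Rational(1, 2)) = Pow(Add(Rational(-277886324531, 240453495891), Rational(-3370840916857, 1175219447188)), Rational(1, 2)) = Pow(Rational(-1137107895247116305503415, 282585624515443049504508), Rational(1, 2)) = Mul(Rational(1, 47097604085907174917418), I, Pow(8925842908884648792585650802432996126923663745, Rational(1, 2)))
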